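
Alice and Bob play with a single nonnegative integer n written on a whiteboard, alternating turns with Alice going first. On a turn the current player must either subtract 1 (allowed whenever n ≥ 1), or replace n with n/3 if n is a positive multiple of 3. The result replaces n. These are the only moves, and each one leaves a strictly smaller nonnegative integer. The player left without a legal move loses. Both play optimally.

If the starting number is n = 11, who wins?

Compute win/loss labels from the base case upward. A position with no move is L. Any other position is W if it can reach an L in one move, else L.
n=0: no move → L
n=1: reaches L-position 0 → W
n=2: only reaches 1(W), which is W → L
n=3: reaches L-position 2 → W
n=4: only reaches 3(W), which is W → L
n=5: reaches L-position 4 → W
n=6: reaches L-position 2 → W
n=7: only reaches 6(W), which is W → L
n=8: reaches L-position 7 → W
n=9: only reaches 3(W), 8(W), all W → L
n=10: reaches L-position 9 → W
n=11: only reaches 10(W), which is W → L
The starting position 11 is L: whatever Alice does, the opponent receives a W position.

Bob wins.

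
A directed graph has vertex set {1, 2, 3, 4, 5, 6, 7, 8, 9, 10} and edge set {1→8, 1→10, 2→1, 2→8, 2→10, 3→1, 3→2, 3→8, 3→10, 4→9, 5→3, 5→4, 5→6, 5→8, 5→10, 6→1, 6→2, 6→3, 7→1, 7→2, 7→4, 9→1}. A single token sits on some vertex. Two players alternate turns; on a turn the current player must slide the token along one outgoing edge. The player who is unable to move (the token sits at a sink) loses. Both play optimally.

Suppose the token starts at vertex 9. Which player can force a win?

The second player wins.

Work bottom-up. With no move the player to move loses. Otherwise the position is W if at least one move leads to an L position for the opponent, and L if every move leads to a W.
Every edge goes from a vertex to one that appears earlier in the order 8, 10, 1, 2, 9, 3, 6, 4, 7, 5, so processing vertices in that order labels each vertex after all of its successors.
8: no outgoing edge → L
10: no outgoing edge → L
1: reaches L-position 10 → W
2: reaches L-position 10 → W
9: only reaches 1(W), which is W → L
3: reaches L-position 10 → W
6: only reaches 3(W), 2(W), 1(W), all W → L
4: reaches L-position 9 → W
7: only reaches 4(W), 2(W), 1(W), all W → L
5: reaches L-position 6 → W
Every move from 9 reaches a W position, so the mover loses.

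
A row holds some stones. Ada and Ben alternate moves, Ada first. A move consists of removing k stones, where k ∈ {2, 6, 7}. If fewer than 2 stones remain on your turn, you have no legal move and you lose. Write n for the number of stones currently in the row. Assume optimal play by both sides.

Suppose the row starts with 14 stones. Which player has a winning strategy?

Ben wins.

Label each position W (a win for the player to move) or L (a loss). A position with no legal move is L; any other position is W exactly when some move reaches an L, and L when every move reaches a W.
n=0: no move → L
n=1: no move → L
n=2: →0(L), so W
n=3: →1(L), so W
n=4: →2(W) only, which is W, so L
n=5: →3(W) only, which is W, so L
n=6: →4(L), so W
n=7: →5(L), so W
n=8: →1(L), so W
n=9: →7(W), 3(W), 2(W) — all W, so L
n=10: →4(L), so W
n=11: →9(L), so W
n=12: →5(L), so W
n=13: →11(W), 7(W), 6(W) — all W, so L
n=14: →12(W), 8(W), 7(W) — all W, so L
Every move from 14 reaches a W position, so the mover loses.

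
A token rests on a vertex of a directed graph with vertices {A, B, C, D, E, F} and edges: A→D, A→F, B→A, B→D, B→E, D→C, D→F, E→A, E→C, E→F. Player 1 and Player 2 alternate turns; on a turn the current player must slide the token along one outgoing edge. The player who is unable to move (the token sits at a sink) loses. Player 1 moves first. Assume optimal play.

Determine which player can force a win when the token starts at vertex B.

Build the W/L table. Terminal = L. A non-terminal position is W if it has a move to some L; otherwise it is L.
Every edge goes from a vertex to one that appears earlier in the order C, F, D, A, E, B, so processing vertices in that order labels each vertex after all of its successors.
C: no outgoing edge → L
F: no outgoing edge → L
D: →F(L), so W
A: →F(L), so W
E: →F(L), so W
B: →E(W), A(W), D(W) — all W, so L
Every move from B reaches a W position, so the mover loses.

Player 2 wins.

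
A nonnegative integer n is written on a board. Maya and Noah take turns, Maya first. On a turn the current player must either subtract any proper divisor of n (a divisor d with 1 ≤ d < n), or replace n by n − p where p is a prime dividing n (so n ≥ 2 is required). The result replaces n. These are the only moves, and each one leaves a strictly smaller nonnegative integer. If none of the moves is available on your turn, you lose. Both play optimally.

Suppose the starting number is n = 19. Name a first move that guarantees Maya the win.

Use the standard recursion: the mover loses at a terminal position; elsewhere, the mover wins exactly when some move hands the opponent an L position.
n=0: no move → L
n=1: no move → L
n=2: W (go to 0, an L position)
n=3: W (go to 0, an L position)
n=4: L (options 2(W), 3(W) are all W)
n=5: W (go to 0, an L position)
n=6: W (go to 4, an L position)
n=7: W (go to 0, an L position)
n=8: W (go to 4, an L position)
n=9: L (options 6(W), 8(W) are all W)
n=10: W (go to 9, an L position)
n=11: W (go to 0, an L position)
n=12: W (go to 9, an L position)
n=13: W (go to 0, an L position)
n=14: L (options 7(W), 12(W), 13(W) are all W)
n=15: W (go to 14, an L position)
n=16: W (go to 14, an L position)
n=17: W (go to 0, an L position)
n=18: W (go to 9, an L position)
n=19: W (go to 0, an L position)
From 19, the L positions reachable in one move are: 0.

Move to 0.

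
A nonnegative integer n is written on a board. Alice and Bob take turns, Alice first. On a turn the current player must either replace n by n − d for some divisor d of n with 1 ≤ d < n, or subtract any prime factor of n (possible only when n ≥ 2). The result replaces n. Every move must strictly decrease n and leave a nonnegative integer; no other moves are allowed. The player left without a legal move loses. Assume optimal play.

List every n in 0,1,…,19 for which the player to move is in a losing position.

Label each position W (a win for the player to move) or L (a loss). A position with no legal move is L; any other position is W exactly when some move reaches an L, and L when every move reaches a W.
n=0: no move → L
n=1: no move → L
n=2: can move to 0, which is L ⇒ W
n=3: can move to 0, which is L ⇒ W
n=4: moves to 2(W), 3(W); every one is W ⇒ L
n=5: can move to 0, which is L ⇒ W
n=6: can move to 4, which is L ⇒ W
n=7: can move to 0, which is L ⇒ W
n=8: can move to 4, which is L ⇒ W
n=9: moves to 6(W), 8(W); every one is W ⇒ L
n=10: can move to 9, which is L ⇒ W
n=11: can move to 0, which is L ⇒ W
n=12: can move to 9, which is L ⇒ W
n=13: can move to 0, which is L ⇒ W
n=14: moves to 7(W), 12(W), 13(W); every one is W ⇒ L
n=15: can move to 14, which is L ⇒ W
n=16: can move to 14, which is L ⇒ W
n=17: can move to 0, which is L ⇒ W
n=18: can move to 9, which is L ⇒ W
n=19: can move to 0, which is L ⇒ W
The losing starting values of n are exactly the entries labelled L in this table (5 of them).

0, 1, 4, 9, 14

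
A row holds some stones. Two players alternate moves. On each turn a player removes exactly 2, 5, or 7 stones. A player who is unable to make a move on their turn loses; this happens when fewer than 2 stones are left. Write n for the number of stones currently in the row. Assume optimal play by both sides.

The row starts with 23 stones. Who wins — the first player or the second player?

Compute win/loss labels from the base case upward. A position with no move is L. Any other position is W if it can reach an L in one move, else L.
n=0: no move → L
n=1: no move → L
n=2: reaches L-position 0 → W
n=3: reaches L-position 1 → W
n=4: only reaches 2(W), which is W → L
n=5: reaches L-position 0 → W
n=6: reaches L-position 4 → W
n=7: reaches L-position 0 → W
n=8: reaches L-position 1 → W
n=9: reaches L-position 4 → W
n=10: only reaches 8(W), 5(W), 3(W), all W → L
n=11: reaches L-position 4 → W
n=12: reaches L-position 10 → W
n=13: only reaches 11(W), 8(W), 6(W), all W → L
n=14: only reaches 12(W), 9(W), 7(W), all W → L
n=15: reaches L-position 13 → W
n=16: reaches L-position 14 → W
n=17: reaches L-position 10 → W
n=18: reaches L-position 13 → W
n=19: reaches L-position 14 → W
n=20: reaches L-position 13 → W
n=21: reaches L-position 14 → W
n=22: only reaches 20(W), 17(W), 15(W), all W → L
n=23: only reaches 21(W), 18(W), 16(W), all W → L
Every move from 23 reaches a W position, so the mover loses.

The second player wins.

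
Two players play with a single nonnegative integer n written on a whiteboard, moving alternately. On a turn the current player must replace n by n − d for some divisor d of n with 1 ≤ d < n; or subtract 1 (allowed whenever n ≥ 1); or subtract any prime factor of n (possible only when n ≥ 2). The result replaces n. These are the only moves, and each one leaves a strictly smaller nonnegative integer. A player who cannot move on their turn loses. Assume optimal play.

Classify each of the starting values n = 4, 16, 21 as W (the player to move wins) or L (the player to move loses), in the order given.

4: L, 16: W, 21: W

Build the W/L table. Terminal = L. A non-terminal position is W if it has a move to some L; otherwise it is L.
n=0: no move → L
n=1: reaches L-position 0 → W
n=2: reaches L-position 0 → W
n=3: reaches L-position 0 → W
n=4: only reaches 2(W), 3(W), all W → L
n=5: reaches L-position 0 → W
n=6: reaches L-position 4 → W
n=7: reaches L-position 0 → W
n=8: reaches L-position 4 → W
n=9: only reaches 6(W), 8(W), all W → L
n=10: reaches L-position 9 → W
n=11: reaches L-position 0 → W
n=12: reaches L-position 9 → W
n=13: reaches L-position 0 → W
n=14: only reaches 7(W), 12(W), 13(W), all W → L
n=15: reaches L-position 14 → W
n=16: reaches L-position 14 → W
n=17: reaches L-position 0 → W
n=18: reaches L-position 9 → W
n=19: reaches L-position 0 → W
n=20: only reaches 10(W), 15(W), 16(W), 18(W), 19(W), all W → L
n=21: reaches L-position 14 → W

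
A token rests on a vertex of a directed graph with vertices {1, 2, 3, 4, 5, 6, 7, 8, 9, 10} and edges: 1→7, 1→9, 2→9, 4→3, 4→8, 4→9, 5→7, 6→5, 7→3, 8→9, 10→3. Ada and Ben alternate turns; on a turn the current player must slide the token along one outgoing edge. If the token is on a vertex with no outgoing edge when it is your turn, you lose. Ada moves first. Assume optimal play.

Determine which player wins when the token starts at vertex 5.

Build the W/L table. Terminal = L. A non-terminal position is W if it has a move to some L; otherwise it is L.
Every edge goes from a vertex to one that appears earlier in the order 9, 3, 10, 7, 8, 1, 4, 2, 5, 6, so processing vertices in that order labels each vertex after all of its successors.
9: no outgoing edge → L
3: no outgoing edge → L
10: →3(L), so W
7: →3(L), so W
8: →9(L), so W
1: →9(L), so W
4: →3(L), so W
2: →9(L), so W
5: →7(W) only, which is W, so L
6: →5(L), so W
The starting position 5 is L: whatever Ada does, the opponent receives a W position.

Ben wins.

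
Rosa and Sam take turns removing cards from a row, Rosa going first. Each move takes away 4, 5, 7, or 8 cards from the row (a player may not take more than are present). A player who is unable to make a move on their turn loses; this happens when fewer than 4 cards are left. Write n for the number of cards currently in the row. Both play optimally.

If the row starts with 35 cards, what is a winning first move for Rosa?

Remove 8, leaving 27.

Classify positions by backward induction: terminal positions (no move available) are L. From any other position, the mover wins iff some move reaches an L.
n=0: no move → L
n=1: no move → L
n=2: no move → L
n=3: no move → L
n=4: W (go to 0, an L position)
n=5: W (go to 1, an L position)
n=6: W (go to 2, an L position)
n=7: W (go to 3, an L position)
n=8: W (go to 3, an L position)
n=9: W (go to 2, an L position)
n=10: W (go to 3, an L position)
n=11: W (go to 3, an L position)
n=12: L (options 8(W), 7(W), 5(W), 4(W) are all W)
n=13: L (options 9(W), 8(W), 6(W), 5(W) are all W)
n=14: L (options 10(W), 9(W), 7(W), 6(W) are all W)
n=15: L (options 11(W), 10(W), 8(W), 7(W) are all W)
n=16: W (go to 12, an L position)
n=17: W (go to 13, an L position)
n=18: W (go to 14, an L position)
n=19: W (go to 15, an L position)
n=20: W (go to 15, an L position)
n=21: W (go to 14, an L position)
n=22: W (go to 15, an L position)
n=23: W (go to 15, an L position)
n=24: L (options 20(W), 19(W), 17(W), 16(W) are all W)
n=25: L (options 21(W), 20(W), 18(W), 17(W) are all W)
n=26: L (options 22(W), 21(W), 19(W), 18(W) are all W)
n=27: L (options 23(W), 22(W), 20(W), 19(W) are all W)
n=28: W (go to 24, an L position)
n=29: W (go to 25, an L position)
n=30: W (go to 26, an L position)
n=31: W (go to 27, an L position)
n=32: W (go to 27, an L position)
n=33: W (go to 26, an L position)
n=34: W (go to 27, an L position)
n=35: W (go to 27, an L position)
From 35, the L positions reachable in one move are: 27.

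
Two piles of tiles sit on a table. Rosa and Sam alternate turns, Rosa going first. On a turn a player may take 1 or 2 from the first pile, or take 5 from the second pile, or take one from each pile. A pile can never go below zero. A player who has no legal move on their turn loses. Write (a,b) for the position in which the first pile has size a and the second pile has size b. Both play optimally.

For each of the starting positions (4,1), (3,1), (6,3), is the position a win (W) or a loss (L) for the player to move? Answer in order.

Build the W/L table. Terminal = L. A non-terminal position is W if it has a move to some L; otherwise it is L.
No move ever increases a pile, so every position that can arise here has a ≤ 6 and b ≤ 3; it is enough to label the cells with 0 ≤ a ≤ 6 and 0 ≤ b ≤ 3.
Every move lowers a or b (never raises either), so fill the grid row by row in increasing a, and left to right within a row: each cell's successors are then already labelled.
      b=0  b=1  b=2  b=3
a=0:    L    L    L    L
a=1:    W    W    W    W
a=2:    W    W    W    W
a=3:    L    L    L    L
a=4:    W    W    W    W
a=5:    W    W    W    W
a=6:    L    L    L    L
Cells with no legal move (terminal, hence L): (0,0), (0,1), (0,2), (0,3).
The remaining L cells, each justified by listing all of its moves:
(3,0): only reaches (2,0)(W), (1,0)(W), all W → L
(3,1): only reaches (2,1)(W), (1,1)(W), (2,0)(W), all W → L
(3,2): only reaches (2,2)(W), (1,2)(W), (2,1)(W), all W → L
(3,3): only reaches (2,3)(W), (1,3)(W), (2,2)(W), all W → L
(6,0): only reaches (5,0)(W), (4,0)(W), all W → L
(6,1): only reaches (5,1)(W), (4,1)(W), (5,0)(W), all W → L
(6,2): only reaches (5,2)(W), (4,2)(W), (5,1)(W), all W → L
(6,3): only reaches (5,3)(W), (4,3)(W), (5,2)(W), all W → L
Every other cell has at least one move into one of the L cells above, so it is W.
(4,1): the move to (3,1) reaches an L cell, so W
(3,1): one of the L cells justified above, so L
(6,3): one of the L cells justified above, so L

(4,1): W, (3,1): L, (6,3): L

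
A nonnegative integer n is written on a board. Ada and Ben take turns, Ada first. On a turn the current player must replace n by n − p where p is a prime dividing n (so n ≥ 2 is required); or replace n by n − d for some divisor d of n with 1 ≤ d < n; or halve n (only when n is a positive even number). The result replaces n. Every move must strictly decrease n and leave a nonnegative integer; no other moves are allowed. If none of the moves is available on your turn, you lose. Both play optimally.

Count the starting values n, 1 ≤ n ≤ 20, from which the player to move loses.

5

Use the standard recursion: the mover loses at a terminal position; elsewhere, the mover wins exactly when some move hands the opponent an L position.
n=0: no move → L
n=1: no move → L
n=2: W (go to 0, an L position)
n=3: W (go to 0, an L position)
n=4: L (options 2(W), 3(W) are all W)
n=5: W (go to 0, an L position)
n=6: W (go to 4, an L position)
n=7: W (go to 0, an L position)
n=8: W (go to 4, an L position)
n=9: L (options 6(W), 8(W) are all W)
n=10: W (go to 9, an L position)
n=11: W (go to 0, an L position)
n=12: W (go to 9, an L position)
n=13: W (go to 0, an L position)
n=14: L (options 7(W), 12(W), 13(W) are all W)
n=15: W (go to 14, an L position)
n=16: W (go to 14, an L position)
n=17: W (go to 0, an L position)
n=18: W (go to 9, an L position)
n=19: W (go to 0, an L position)
n=20: L (options 10(W), 15(W), 16(W), 18(W), 19(W) are all W)
L entries with 1 ≤ n ≤ 20 (n=0 is outside the asked range and is not counted): n = 1, 4, 9, 14, 20; that makes 5.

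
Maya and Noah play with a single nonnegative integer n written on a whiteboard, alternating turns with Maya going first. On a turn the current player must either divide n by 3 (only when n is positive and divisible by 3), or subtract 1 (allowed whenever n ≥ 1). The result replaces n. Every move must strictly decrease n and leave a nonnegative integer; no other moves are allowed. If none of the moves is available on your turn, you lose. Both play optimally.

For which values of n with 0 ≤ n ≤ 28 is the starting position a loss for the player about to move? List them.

Classify positions by backward induction: terminal positions (no move available) are L. From any other position, the mover wins iff some move reaches an L.
n=0: no move → L
n=1: →0(L), so W
n=2: →1(W) only, which is W, so L
n=3: →2(L), so W
n=4: →3(W) only, which is W, so L
n=5: →4(L), so W
n=6: →2(L), so W
n=7: →6(W) only, which is W, so L
n=8: →7(L), so W
n=9: →3(W), 8(W) — all W, so L
n=10: →9(L), so W
n=11: →10(W) only, which is W, so L
n=12: →4(L), so W
n=13: →12(W) only, which is W, so L
n=14: →13(L), so W
n=15: →5(W), 14(W) — all W, so L
n=16: →15(L), so W
n=17: →16(W) only, which is W, so L
n=18: →17(L), so W
n=19: →18(W) only, which is W, so L
n=20: →19(L), so W
n=21: →7(L), so W
n=22: →21(W) only, which is W, so L
n=23: →22(L), so W
n=24: →8(W), 23(W) — all W, so L
n=25: →24(L), so W
n=26: →25(W) only, which is W, so L
n=27: →9(L), so W
n=28: →27(W) only, which is W, so L
The losing starting values of n are exactly the entries labelled L in this table (14 of them).

0, 2, 4, 7, 9, 11, 13, 15, 17, 19, 22, 24, 26, 28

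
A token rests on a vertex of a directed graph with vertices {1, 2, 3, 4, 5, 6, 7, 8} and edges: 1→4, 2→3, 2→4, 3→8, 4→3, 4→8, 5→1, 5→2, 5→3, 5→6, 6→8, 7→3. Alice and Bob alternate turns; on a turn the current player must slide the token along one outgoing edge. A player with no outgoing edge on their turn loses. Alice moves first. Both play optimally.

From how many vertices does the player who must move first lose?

Classify positions by backward induction: terminal positions (no move available) are L. From any other position, the mover wins iff some move reaches an L.
Every edge goes from a vertex to one that appears earlier in the order 8, 3, 4, 1, 2, 7, 6, 5, so processing vertices in that order labels each vertex after all of its successors.
8: no outgoing edge → L
3: reaches L-position 8 → W
4: reaches L-position 8 → W
1: only reaches 4(W), which is W → L
2: only reaches 4(W), 3(W), all W → L
7: only reaches 3(W), which is W → L
6: reaches L-position 8 → W
5: reaches L-position 2 → W
The L vertices are 1, 2, 7, 8; that is 4 in all.

4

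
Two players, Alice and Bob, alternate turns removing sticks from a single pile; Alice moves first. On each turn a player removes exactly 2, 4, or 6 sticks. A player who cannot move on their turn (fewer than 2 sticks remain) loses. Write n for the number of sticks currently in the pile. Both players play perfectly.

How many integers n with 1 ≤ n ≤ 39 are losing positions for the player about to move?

9

Use the standard recursion: the mover loses at a terminal position; elsewhere, the mover wins exactly when some move hands the opponent an L position.
n=0: no move → L
n=1: no move → L
n=2: W (go to 0, an L position)
n=3: W (go to 1, an L position)
n=4: W (go to 0, an L position)
n=5: W (go to 1, an L position)
n=6: W (go to 0, an L position)
n=7: W (go to 1, an L position)
n=8: L (options 6(W), 4(W), 2(W) are all W)
n=9: L (options 7(W), 5(W), 3(W) are all W)
n=10: W (go to 8, an L position)
n=11: W (go to 9, an L position)
n=12: W (go to 8, an L position)
n=13: W (go to 9, an L position)
n=14: W (go to 8, an L position)
n=15: W (go to 9, an L position)
n=16: L (options 14(W), 12(W), 10(W) are all W)
n=17: L (options 15(W), 13(W), 11(W) are all W)
n=18: W (go to 16, an L position)
n=19: W (go to 17, an L position)
n=20: W (go to 16, an L position)
n=21: W (go to 17, an L position)
n=22: W (go to 16, an L position)
n=23: W (go to 17, an L position)
n=24: L (options 22(W), 20(W), 18(W) are all W)
n=25: L (options 23(W), 21(W), 19(W) are all W)
n=26: W (go to 24, an L position)
n=27: W (go to 25, an L position)
n=28: W (go to 24, an L position)
n=29: W (go to 25, an L position)
n=30: W (go to 24, an L position)
n=31: W (go to 25, an L position)
n=32: L (options 30(W), 28(W), 26(W) are all W)
n=33: L (options 31(W), 29(W), 27(W) are all W)
n=34: W (go to 32, an L position)
n=35: W (go to 33, an L position)
n=36: W (go to 32, an L position)
n=37: W (go to 33, an L position)
n=38: W (go to 32, an L position)
n=39: W (go to 33, an L position)
L entries with 1 ≤ n ≤ 39 (n=0 is outside the asked range and is not counted): n = 1, 8, 9, 16, 17, 24, 25, 32, 33; that makes 9.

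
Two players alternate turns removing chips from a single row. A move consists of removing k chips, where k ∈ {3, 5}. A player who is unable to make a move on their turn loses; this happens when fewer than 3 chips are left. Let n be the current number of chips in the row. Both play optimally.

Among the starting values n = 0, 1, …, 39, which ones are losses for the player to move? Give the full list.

0, 1, 2, 8, 9, 10, 16, 17, 18, 24, 25, 26, 32, 33, 34

Compute win/loss labels from the base case upward. A position with no move is L. Any other position is W if it can reach an L in one move, else L.
n=0: no move → L
n=1: no move → L
n=2: no move → L
n=3: reaches L-position 0 → W
n=4: reaches L-position 1 → W
n=5: reaches L-position 2 → W
n=6: reaches L-position 1 → W
n=7: reaches L-position 2 → W
n=8: only reaches 5(W), 3(W), all W → L
n=9: only reaches 6(W), 4(W), all W → L
n=10: only reaches 7(W), 5(W), all W → L
n=11: reaches L-position 8 → W
n=12: reaches L-position 9 → W
n=13: reaches L-position 10 → W
n=14: reaches L-position 9 → W
n=15: reaches L-position 10 → W
n=16: only reaches 13(W), 11(W), all W → L
n=17: only reaches 14(W), 12(W), all W → L
n=18: only reaches 15(W), 13(W), all W → L
n=19: reaches L-position 16 → W
n=20: reaches L-position 17 → W
n=21: reaches L-position 18 → W
n=22: reaches L-position 17 → W
n=23: reaches L-position 18 → W
n=24: only reaches 21(W), 19(W), all W → L
n=25: only reaches 22(W), 20(W), all W → L
n=26: only reaches 23(W), 21(W), all W → L
n=27: reaches L-position 24 → W
n=28: reaches L-position 25 → W
n=29: reaches L-position 26 → W
n=30: reaches L-position 25 → W
n=31: reaches L-position 26 → W
n=32: only reaches 29(W), 27(W), all W → L
n=33: only reaches 30(W), 28(W), all W → L
n=34: only reaches 31(W), 29(W), all W → L
n=35: reaches L-position 32 → W
n=36: reaches L-position 33 → W
n=37: reaches L-position 34 → W
n=38: reaches L-position 33 → W
n=39: reaches L-position 34 → W
The losing starting values of n are exactly the entries labelled L in this table (15 of them).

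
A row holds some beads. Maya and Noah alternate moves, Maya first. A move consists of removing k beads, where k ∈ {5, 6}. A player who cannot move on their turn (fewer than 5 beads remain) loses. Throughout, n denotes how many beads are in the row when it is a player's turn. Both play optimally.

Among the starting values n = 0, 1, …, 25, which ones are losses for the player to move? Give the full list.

Label each position W (a win for the player to move) or L (a loss). A position with no legal move is L; any other position is W exactly when some move reaches an L, and L when every move reaches a W.
n=0: no move → L
n=1: no move → L
n=2: no move → L
n=3: no move → L
n=4: no move → L
n=5: reaches L-position 0 → W
n=6: reaches L-position 1 → W
n=7: reaches L-position 2 → W
n=8: reaches L-position 3 → W
n=9: reaches L-position 4 → W
n=10: reaches L-position 4 → W
n=11: only reaches 6(W), 5(W), all W → L
n=12: only reaches 7(W), 6(W), all W → L
n=13: only reaches 8(W), 7(W), all W → L
n=14: only reaches 9(W), 8(W), all W → L
n=15: only reaches 10(W), 9(W), all W → L
n=16: reaches L-position 11 → W
n=17: reaches L-position 12 → W
n=18: reaches L-position 13 → W
n=19: reaches L-position 14 → W
n=20: reaches L-position 15 → W
n=21: reaches L-position 15 → W
n=22: only reaches 17(W), 16(W), all W → L
n=23: only reaches 18(W), 17(W), all W → L
n=24: only reaches 19(W), 18(W), all W → L
n=25: only reaches 20(W), 19(W), all W → L
Reading off the rows marked L gives the requested list; there are 14 such values of n.

0, 1, 2, 3, 4, 11, 12, 13, 14, 15, 22, 23, 24, 25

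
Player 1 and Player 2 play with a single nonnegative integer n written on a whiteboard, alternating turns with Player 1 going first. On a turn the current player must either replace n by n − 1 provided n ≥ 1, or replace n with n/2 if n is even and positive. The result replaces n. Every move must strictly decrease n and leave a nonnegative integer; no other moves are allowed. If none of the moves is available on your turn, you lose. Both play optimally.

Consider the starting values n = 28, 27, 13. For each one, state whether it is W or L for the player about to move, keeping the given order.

28: W, 27: L, 13: L

Compute win/loss labels from the base case upward. A position with no move is L. Any other position is W if it can reach an L in one move, else L.
n=0: no move → L
n=1: →0(L), so W
n=2: →1(W) only, which is W, so L
n=3: →2(L), so W
n=4: →2(L), so W
n=5: →4(W) only, which is W, so L
n=6: →5(L), so W
n=7: →6(W) only, which is W, so L
n=8: →7(L), so W
n=9: →8(W) only, which is W, so L
n=10: →5(L), so W
n=11: →10(W) only, which is W, so L
n=12: →11(L), so W
n=13: →12(W) only, which is W, so L
n=14: →7(L), so W
n=15: →14(W) only, which is W, so L
n=16: →15(L), so W
n=17: →16(W) only, which is W, so L
n=18: →9(L), so W
n=19: →18(W) only, which is W, so L
n=20: →19(L), so W
n=21: →20(W) only, which is W, so L
n=22: →11(L), so W
n=23: →22(W) only, which is W, so L
n=24: →23(L), so W
n=25: →24(W) only, which is W, so L
n=26: →13(L), so W
n=27: →26(W) only, which is W, so L
n=28: →27(L), so W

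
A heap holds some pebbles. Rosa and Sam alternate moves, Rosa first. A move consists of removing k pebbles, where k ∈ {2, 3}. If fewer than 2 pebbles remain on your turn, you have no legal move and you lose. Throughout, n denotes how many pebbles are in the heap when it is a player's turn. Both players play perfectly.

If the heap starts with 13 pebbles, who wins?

Rosa wins.

Compute win/loss labels from the base case upward. A position with no move is L. Any other position is W if it can reach an L in one move, else L.
n=0: no move → L
n=1: no move → L
n=2: W (go to 0, an L position)
n=3: W (go to 1, an L position)
n=4: W (go to 1, an L position)
n=5: L (options 3(W), 2(W) are all W)
n=6: L (options 4(W), 3(W) are all W)
n=7: W (go to 5, an L position)
n=8: W (go to 6, an L position)
n=9: W (go to 6, an L position)
n=10: L (options 8(W), 7(W) are all W)
n=11: L (options 9(W), 8(W) are all W)
n=12: W (go to 10, an L position)
n=13: W (go to 11, an L position)
From 13 Rosa can remove 2, leaving 11, reaching an L position.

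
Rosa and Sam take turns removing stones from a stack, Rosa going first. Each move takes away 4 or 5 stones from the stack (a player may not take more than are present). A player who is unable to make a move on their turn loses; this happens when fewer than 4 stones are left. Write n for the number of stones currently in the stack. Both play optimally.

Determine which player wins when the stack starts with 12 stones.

Sam wins.

Label each position W (a win for the player to move) or L (a loss). A position with no legal move is L; any other position is W exactly when some move reaches an L, and L when every move reaches a W.
n=0: no move → L
n=1: no move → L
n=2: no move → L
n=3: no move → L
n=4: can move to 0, which is L ⇒ W
n=5: can move to 1, which is L ⇒ W
n=6: can move to 2, which is L ⇒ W
n=7: can move to 3, which is L ⇒ W
n=8: can move to 3, which is L ⇒ W
n=9: moves to 5(W), 4(W); every one is W ⇒ L
n=10: moves to 6(W), 5(W); every one is W ⇒ L
n=11: moves to 7(W), 6(W); every one is W ⇒ L
n=12: moves to 8(W), 7(W); every one is W ⇒ L
Every move from 12 reaches a W position, so the mover loses.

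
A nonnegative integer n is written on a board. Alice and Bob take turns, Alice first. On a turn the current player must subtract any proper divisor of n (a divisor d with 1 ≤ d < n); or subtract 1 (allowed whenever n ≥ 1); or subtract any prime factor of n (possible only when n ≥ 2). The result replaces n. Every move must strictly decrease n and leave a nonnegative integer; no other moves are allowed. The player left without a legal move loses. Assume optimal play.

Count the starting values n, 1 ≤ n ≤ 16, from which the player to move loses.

Classify positions by backward induction: terminal positions (no move available) are L. From any other position, the mover wins iff some move reaches an L.
n=0: no move → L
n=1: reaches L-position 0 → W
n=2: reaches L-position 0 → W
n=3: reaches L-position 0 → W
n=4: only reaches 2(W), 3(W), all W → L
n=5: reaches L-position 0 → W
n=6: reaches L-position 4 → W
n=7: reaches L-position 0 → W
n=8: reaches L-position 4 → W
n=9: only reaches 6(W), 8(W), all W → L
n=10: reaches L-position 9 → W
n=11: reaches L-position 0 → W
n=12: reaches L-position 9 → W
n=13: reaches L-position 0 → W
n=14: only reaches 7(W), 12(W), 13(W), all W → L
n=15: reaches L-position 14 → W
n=16: reaches L-position 14 → W
L entries with 1 ≤ n ≤ 16 (n=0 is outside the asked range and is not counted): n = 4, 9, 14; that makes 3.

3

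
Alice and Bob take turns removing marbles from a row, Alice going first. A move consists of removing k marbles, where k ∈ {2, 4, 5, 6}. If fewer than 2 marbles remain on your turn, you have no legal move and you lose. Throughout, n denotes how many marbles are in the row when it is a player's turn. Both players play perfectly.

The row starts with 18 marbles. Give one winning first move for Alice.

Remove 2, leaving 16.

Build the W/L table. Terminal = L. A non-terminal position is W if it has a move to some L; otherwise it is L.
n=0: no move → L
n=1: no move → L
n=2: reaches L-position 0 → W
n=3: reaches L-position 1 → W
n=4: reaches L-position 0 → W
n=5: reaches L-position 1 → W
n=6: reaches L-position 1 → W
n=7: reaches L-position 1 → W
n=8: only reaches 6(W), 4(W), 3(W), 2(W), all W → L
n=9: only reaches 7(W), 5(W), 4(W), 3(W), all W → L
n=10: reaches L-position 8 → W
n=11: reaches L-position 9 → W
n=12: reaches L-position 8 → W
n=13: reaches L-position 9 → W
n=14: reaches L-position 9 → W
n=15: reaches L-position 9 → W
n=16: only reaches 14(W), 12(W), 11(W), 10(W), all W → L
n=17: only reaches 15(W), 13(W), 12(W), 11(W), all W → L
n=18: reaches L-position 16 → W
From 18, the L positions reachable in one move are: 16.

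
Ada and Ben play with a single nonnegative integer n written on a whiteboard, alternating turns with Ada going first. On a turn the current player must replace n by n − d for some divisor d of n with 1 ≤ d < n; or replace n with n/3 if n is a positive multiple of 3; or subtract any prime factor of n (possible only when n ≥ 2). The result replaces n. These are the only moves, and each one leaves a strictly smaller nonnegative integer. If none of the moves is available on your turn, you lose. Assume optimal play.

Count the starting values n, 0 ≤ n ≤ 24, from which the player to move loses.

6

Work bottom-up. With no move the player to move loses. Otherwise the position is W if at least one move leads to an L position for the opponent, and L if every move leads to a W.
n=0: no move → L
n=1: no move → L
n=2: can move to 0, which is L ⇒ W
n=3: can move to 0, which is L ⇒ W
n=4: moves to 2(W), 3(W); every one is W ⇒ L
n=5: can move to 0, which is L ⇒ W
n=6: can move to 4, which is L ⇒ W
n=7: can move to 0, which is L ⇒ W
n=8: can move to 4, which is L ⇒ W
n=9: moves to 3(W), 6(W), 8(W); every one is W ⇒ L
n=10: can move to 9, which is L ⇒ W
n=11: can move to 0, which is L ⇒ W
n=12: can move to 4, which is L ⇒ W
n=13: can move to 0, which is L ⇒ W
n=14: moves to 7(W), 12(W), 13(W); every one is W ⇒ L
n=15: can move to 14, which is L ⇒ W
n=16: can move to 14, which is L ⇒ W
n=17: can move to 0, which is L ⇒ W
n=18: can move to 9, which is L ⇒ W
n=19: can move to 0, which is L ⇒ W
n=20: moves to 10(W), 15(W), 16(W), 18(W), 19(W); every one is W ⇒ L
n=21: can move to 14, which is L ⇒ W
n=22: can move to 20, which is L ⇒ W
n=23: can move to 0, which is L ⇒ W
n=24: can move to 20, which is L ⇒ W
L entries with 0 ≤ n ≤ 24: n = 0, 1, 4, 9, 14, 20; that makes 6.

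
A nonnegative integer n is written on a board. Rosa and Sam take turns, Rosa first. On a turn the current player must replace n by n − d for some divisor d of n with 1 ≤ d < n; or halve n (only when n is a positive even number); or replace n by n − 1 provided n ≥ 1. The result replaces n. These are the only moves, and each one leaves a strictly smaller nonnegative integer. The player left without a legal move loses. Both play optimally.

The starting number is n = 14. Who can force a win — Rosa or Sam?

Rosa wins.

Build the W/L table. Terminal = L. A non-terminal position is W if it has a move to some L; otherwise it is L.
n=0: no move → L
n=1: can move to 0, which is L ⇒ W
n=2: the only move is to 1(W), a W ⇒ L
n=3: can move to 2, which is L ⇒ W
n=4: can move to 2, which is L ⇒ W
n=5: the only move is to 4(W), a W ⇒ L
n=6: can move to 5, which is L ⇒ W
n=7: the only move is to 6(W), a W ⇒ L
n=8: can move to 7, which is L ⇒ W
n=9: moves to 6(W), 8(W); every one is W ⇒ L
n=10: can move to 5, which is L ⇒ W
n=11: the only move is to 10(W), a W ⇒ L
n=12: can move to 9, which is L ⇒ W
n=13: the only move is to 12(W), a W ⇒ L
n=14: can move to 7, which is L ⇒ W
The starting position 14 is W: Rosa should move to 7, handing over an L position.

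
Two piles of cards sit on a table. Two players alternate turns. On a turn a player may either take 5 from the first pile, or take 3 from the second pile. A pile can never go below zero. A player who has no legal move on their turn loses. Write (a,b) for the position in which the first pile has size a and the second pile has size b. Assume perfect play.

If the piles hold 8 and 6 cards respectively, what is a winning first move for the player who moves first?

Use the standard recursion: the mover loses at a terminal position; elsewhere, the mover wins exactly when some move hands the opponent an L position.
No move ever increases a pile, so every position that can arise here has a ≤ 8 and b ≤ 6; it is enough to label the cells with 0 ≤ a ≤ 8 and 0 ≤ b ≤ 6.
Every move lowers a or b (never raises either), so fill the grid row by row in increasing a, and left to right within a row: each cell's successors are then already labelled.
      b=0  b=1  b=2  b=3  b=4  b=5  b=6
a=0:    L    L    L    W    W    W    L
a=1:    L    L    L    W    W    W    L
a=2:    L    L    L    W    W    W    L
a=3:    L    L    L    W    W    W    L
a=4:    L    L    L    W    W    W    L
a=5:    W    W    W    L    L    L    W
a=6:    W    W    W    L    L    L    W
a=7:    W    W    W    L    L    L    W
a=8:    W    W    W    L    L    L    W
Cells with no legal move (terminal, hence L): (0,0), (0,1), (0,2), (1,0), (1,1), (1,2), (2,0), (2,1), (2,2), (3,0), (3,1), (3,2), (4,0), (4,1), (4,2).
The remaining L cells, each justified by listing all of its moves:
(0,6): only reaches (0,3)(W), which is W → L
(1,6): only reaches (1,3)(W), which is W → L
(2,6): only reaches (2,3)(W), which is W → L
(3,6): only reaches (3,3)(W), which is W → L
(4,6): only reaches (4,3)(W), which is W → L
(5,3): only reaches (0,3)(W), (5,0)(W), all W → L
(5,4): only reaches (0,4)(W), (5,1)(W), all W → L
(5,5): only reaches (0,5)(W), (5,2)(W), all W → L
(6,3): only reaches (1,3)(W), (6,0)(W), all W → L
(6,4): only reaches (1,4)(W), (6,1)(W), all W → L
(6,5): only reaches (1,5)(W), (6,2)(W), all W → L
(7,3): only reaches (2,3)(W), (7,0)(W), all W → L
(7,4): only reaches (2,4)(W), (7,1)(W), all W → L
(7,5): only reaches (2,5)(W), (7,2)(W), all W → L
(8,3): only reaches (3,3)(W), (8,0)(W), all W → L
(8,4): only reaches (3,4)(W), (8,1)(W), all W → L
(8,5): only reaches (3,5)(W), (8,2)(W), all W → L
Every other cell has at least one move into one of the L cells above, so it is W.
From (8,6), the L positions reachable in one move are: (3,6), (8,3). Any move reaching one of these is winning.

Move to (3,6).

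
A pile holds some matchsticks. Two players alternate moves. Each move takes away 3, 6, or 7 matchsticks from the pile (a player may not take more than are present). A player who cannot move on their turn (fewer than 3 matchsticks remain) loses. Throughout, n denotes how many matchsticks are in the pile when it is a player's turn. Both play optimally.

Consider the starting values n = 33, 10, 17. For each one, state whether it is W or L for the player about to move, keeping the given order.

33: W, 10: L, 17: W

Build the W/L table. Terminal = L. A non-terminal position is W if it has a move to some L; otherwise it is L.
n=0: no move → L
n=1: no move → L
n=2: no move → L
n=3: W (go to 0, an L position)
n=4: W (go to 1, an L position)
n=5: W (go to 2, an L position)
n=6: W (go to 0, an L position)
n=7: W (go to 1, an L position)
n=8: W (go to 2, an L position)
n=9: W (go to 2, an L position)
n=10: L (options 7(W), 4(W), 3(W) are all W)
n=11: L (options 8(W), 5(W), 4(W) are all W)
n=12: L (options 9(W), 6(W), 5(W) are all W)
n=13: W (go to 10, an L position)
n=14: W (go to 11, an L position)
n=15: W (go to 12, an L position)
n=16: W (go to 10, an L position)
n=17: W (go to 11, an L position)
n=18: W (go to 12, an L position)
n=19: W (go to 12, an L position)
n=20: L (options 17(W), 14(W), 13(W) are all W)
n=21: L (options 18(W), 15(W), 14(W) are all W)
n=22: L (options 19(W), 16(W), 15(W) are all W)
n=23: W (go to 20, an L position)
n=24: W (go to 21, an L position)
n=25: W (go to 22, an L position)
n=26: W (go to 20, an L position)
n=27: W (go to 21, an L position)
n=28: W (go to 22, an L position)
n=29: W (go to 22, an L position)
n=30: L (options 27(W), 24(W), 23(W) are all W)
n=31: L (options 28(W), 25(W), 24(W) are all W)
n=32: L (options 29(W), 26(W), 25(W) are all W)
n=33: W (go to 30, an L position)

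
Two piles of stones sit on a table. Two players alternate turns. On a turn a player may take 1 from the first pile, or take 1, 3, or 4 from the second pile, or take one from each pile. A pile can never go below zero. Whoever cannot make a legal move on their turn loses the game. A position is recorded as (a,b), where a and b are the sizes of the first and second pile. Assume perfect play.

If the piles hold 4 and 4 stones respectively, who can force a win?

The first player wins.

Work bottom-up. With no move the player to move loses. Otherwise the position is W if at least one move leads to an L position for the opponent, and L if every move leads to a W.
No move ever increases a pile, so every position that can arise here has a ≤ 4 and b ≤ 4; it is enough to label the cells with 0 ≤ a ≤ 4 and 0 ≤ b ≤ 4.
Every move lowers a or b (never raises either), so fill the grid row by row in increasing a, and left to right within a row: each cell's successors are then already labelled.
      b=0  b=1  b=2  b=3  b=4
a=0:    L    W    L    W    W
a=1:    W    W    W    W    L
a=2:    L    W    L    W    W
a=3:    W    W    W    W    L
a=4:    L    W    L    W    W
Cells with no legal move (terminal, hence L): (0,0).
The remaining L cells, each justified by listing all of its moves:
(0,2): L (sole option (0,1)(W) is W)
(1,4): L (options (0,4)(W), (1,3)(W), (1,1)(W), (1,0)(W), (0,3)(W) are all W)
(2,0): L (sole option (1,0)(W) is W)
(2,2): L (options (1,2)(W), (2,1)(W), (1,1)(W) are all W)
(3,4): L (options (2,4)(W), (3,3)(W), (3,1)(W), (3,0)(W), (2,3)(W) are all W)
(4,0): L (sole option (3,0)(W) is W)
(4,2): L (options (3,2)(W), (4,1)(W), (3,1)(W) are all W)
Every other cell has at least one move into one of the L cells above, so it is W.
From (4,4) the player to move can move to (3,4), reaching an L position.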